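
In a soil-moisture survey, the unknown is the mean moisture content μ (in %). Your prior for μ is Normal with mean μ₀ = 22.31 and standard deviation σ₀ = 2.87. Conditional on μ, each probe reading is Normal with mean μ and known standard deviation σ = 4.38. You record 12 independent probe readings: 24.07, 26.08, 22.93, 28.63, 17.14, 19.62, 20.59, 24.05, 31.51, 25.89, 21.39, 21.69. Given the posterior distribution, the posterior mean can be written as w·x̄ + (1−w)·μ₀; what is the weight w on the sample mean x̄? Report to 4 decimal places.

0.8375

For Normal data with known variance σ², a Normal(μ₀, σ₀²) prior on μ is conjugate. Posterior precision = 1/σ₀² + n/σ²; posterior mean is the precision-weighted average of μ₀ and x̄.
σ₀² = 2.87² = 8.2369, σ² = 4.38² = 19.1844. Prior precision 1/σ₀² = 1/8.2369; data precision n/σ² = 12/19.1844.
w = (n/σ²)/(1/σ₀² + n/σ²) = n·σ₀²/(σ² + n·σ₀²) = 12·8.2369/(19.1844 + 12·8.2369) = 98.8428/118.0272 = 0.8375.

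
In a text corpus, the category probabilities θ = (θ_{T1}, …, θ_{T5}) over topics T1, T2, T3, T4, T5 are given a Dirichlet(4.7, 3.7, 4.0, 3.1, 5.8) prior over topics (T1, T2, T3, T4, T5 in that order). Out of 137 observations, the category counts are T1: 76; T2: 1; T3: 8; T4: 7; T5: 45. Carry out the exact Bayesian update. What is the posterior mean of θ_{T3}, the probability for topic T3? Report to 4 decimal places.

The Dirichlet prior is conjugate to the Multinomial likelihood: each posterior αⱼ = prior αⱼ + observed count nⱼ.
Posterior concentration: (80.7, 4.7, 12.0, 10.1, 50.8), total = 158.3.
E[θ_{T3}|data] = α_{T3}/Σα = 12.0/158.3 = 0.0758.

0.0758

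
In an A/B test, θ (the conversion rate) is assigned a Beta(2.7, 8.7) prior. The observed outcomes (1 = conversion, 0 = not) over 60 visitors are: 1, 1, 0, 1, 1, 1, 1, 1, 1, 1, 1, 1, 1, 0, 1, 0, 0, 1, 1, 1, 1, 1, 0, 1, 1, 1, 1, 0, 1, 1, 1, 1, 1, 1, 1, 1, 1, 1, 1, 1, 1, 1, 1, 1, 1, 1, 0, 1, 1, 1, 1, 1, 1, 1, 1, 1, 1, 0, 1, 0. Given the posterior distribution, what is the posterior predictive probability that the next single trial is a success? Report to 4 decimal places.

The Beta prior is conjugate to a Binomial/Bernoulli likelihood; the update adds successes to α and failures to β.
Posterior: Beta(α+k, β+n−k) = Beta(2.7+51, 8.7+9) = Beta(53.7, 17.7).
For a single future Bernoulli trial, P(success | data) = α/(α+β) = 0.7521.

0.7521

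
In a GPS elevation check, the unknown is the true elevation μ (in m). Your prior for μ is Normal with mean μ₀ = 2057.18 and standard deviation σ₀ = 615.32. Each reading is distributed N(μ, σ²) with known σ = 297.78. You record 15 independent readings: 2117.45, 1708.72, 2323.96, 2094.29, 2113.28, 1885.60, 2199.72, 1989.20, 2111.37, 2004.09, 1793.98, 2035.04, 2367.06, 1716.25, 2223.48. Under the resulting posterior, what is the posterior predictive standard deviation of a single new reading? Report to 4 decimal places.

For Normal data with known variance σ², a Normal(μ₀, σ₀²) prior on μ is conjugate. Posterior precision = 1/σ₀² + n/σ²; posterior mean is the precision-weighted average of μ₀ and x̄.
σ₀² = 615.32² = 378618.7024, σ² = 297.78² = 88672.9284; σ² + n·σ₀² = 88672.9284 + 15·378618.7024 = 5767953.4644.
Posterior precision = 1/σ₀² + n/σ² = 1/378618.7024 + 15/88672.9284 = (σ² + n·σ₀²)/(σ₀²σ²) = 5767953.4644/(378618.7024·88672.9284); posterior variance σₙ² = σ₀²σ²/(σ² + n·σ₀²) = 378618.7024·88672.9284/5767953.4644 = 5820.648397.
Predictive variance for one new observation = σₙ² + σ² = 378618.7024·88672.9284/5767953.4644 + 88672.9284 = σ²·(σ₀² + 5767953.4644)/5767953.4644 = 88672.9284·6146572.1668/5767953.4644 = 94493.576797; SD = √(88672.9284·6146572.1668/5767953.4644) = 307.3981.

307.3981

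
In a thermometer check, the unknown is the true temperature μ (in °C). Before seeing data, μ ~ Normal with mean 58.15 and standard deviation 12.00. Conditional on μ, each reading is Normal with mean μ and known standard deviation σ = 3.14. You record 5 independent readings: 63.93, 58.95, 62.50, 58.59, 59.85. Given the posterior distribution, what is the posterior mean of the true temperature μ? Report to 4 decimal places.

For Normal data with known variance σ², a Normal(μ₀, σ₀²) prior on μ is conjugate. Posterior precision = 1/σ₀² + n/σ²; posterior mean is the precision-weighted average of μ₀ and x̄.
Σxᵢ = 63.93 + 58.95 + 62.50 + 58.59 + 59.85 = 303.82, so n·x̄ = 303.82.
σ₀² = 12.00² = 144, σ² = 3.14² = 9.8596; σ² + n·σ₀² = 9.8596 + 5·144 = 729.8596.
Posterior mean = (μ₀/σ₀² + n·x̄/σ²)/(1/σ₀² + n/σ²) = (σ²·μ₀ + σ₀²·n·x̄)/(σ² + n·σ₀²) = (9.8596·58.15 + 144·303.82)/729.8596 = 44323.41574/729.8596 = 60.7287.

60.7287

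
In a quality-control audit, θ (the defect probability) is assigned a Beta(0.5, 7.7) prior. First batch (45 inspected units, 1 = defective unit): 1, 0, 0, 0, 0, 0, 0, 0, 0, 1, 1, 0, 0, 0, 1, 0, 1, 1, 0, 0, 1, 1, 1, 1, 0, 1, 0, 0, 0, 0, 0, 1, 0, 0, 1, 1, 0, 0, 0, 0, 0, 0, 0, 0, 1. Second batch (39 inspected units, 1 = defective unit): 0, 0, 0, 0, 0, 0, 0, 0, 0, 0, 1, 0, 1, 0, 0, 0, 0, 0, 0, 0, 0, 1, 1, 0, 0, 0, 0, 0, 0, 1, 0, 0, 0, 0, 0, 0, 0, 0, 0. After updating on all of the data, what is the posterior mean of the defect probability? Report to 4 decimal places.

The Beta prior is conjugate to a Binomial/Bernoulli likelihood; the update adds successes to α and failures to β.
After batch 1: Beta(0.5+15, 7.7+30) = Beta(15.5, 37.7).
After batch 2: Beta(15.5+5, 37.7+34) = Beta(20.5, 71.7).
Posterior mean = α/(α+β) = 20.5/92.2 = 0.2223.

0.2223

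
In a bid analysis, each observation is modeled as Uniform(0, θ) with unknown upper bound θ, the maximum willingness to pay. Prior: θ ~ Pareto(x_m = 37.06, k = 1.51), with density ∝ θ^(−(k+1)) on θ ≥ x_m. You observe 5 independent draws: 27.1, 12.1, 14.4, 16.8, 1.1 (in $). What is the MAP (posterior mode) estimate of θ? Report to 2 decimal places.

37.06

A Pareto(scale x_m, shape k) prior on the upper bound θ of Uniform(0, θ) is conjugate: posterior is Pareto(max(x_m, max xᵢ), k + n).
Sample maximum = 27.1; prior scale x_m = 37.06 → posterior scale = max = 37.06.
Posterior shape = 1.51 + 5 = 6.51.
The Pareto density is decreasing on [x_m, ∞), so the mode is x_m = 37.06.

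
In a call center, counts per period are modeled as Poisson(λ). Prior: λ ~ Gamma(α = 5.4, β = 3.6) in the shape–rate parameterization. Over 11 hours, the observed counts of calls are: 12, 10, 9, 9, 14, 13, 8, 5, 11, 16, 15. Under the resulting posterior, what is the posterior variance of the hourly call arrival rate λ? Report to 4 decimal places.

With a Gamma(shape α, rate β) prior, the Poisson likelihood is conjugate: the posterior is Gamma(α + ΣXᵢ, β + n).
Sum of counts S = 122 over n = 11 hours.
Posterior: Gamma(α+S, β+n) = Gamma(5.4+122, 3.6+11) = Gamma(127.4, 14.6).
Var = α/β² = 127.4/14.6² = 0.5977.

0.5977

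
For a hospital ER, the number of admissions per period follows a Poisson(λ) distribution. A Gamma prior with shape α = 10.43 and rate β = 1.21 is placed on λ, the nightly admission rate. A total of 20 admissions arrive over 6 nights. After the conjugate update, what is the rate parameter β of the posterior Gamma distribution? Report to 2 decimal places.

7.21

With a Gamma(shape α, rate β) prior, the Poisson likelihood is conjugate: the posterior is Gamma(α + ΣXᵢ, β + n).
Posterior: Gamma(α+S, β+n) = Gamma(10.43+20, 1.21+6) = Gamma(30.43, 7.21).
Posterior β = 7.21.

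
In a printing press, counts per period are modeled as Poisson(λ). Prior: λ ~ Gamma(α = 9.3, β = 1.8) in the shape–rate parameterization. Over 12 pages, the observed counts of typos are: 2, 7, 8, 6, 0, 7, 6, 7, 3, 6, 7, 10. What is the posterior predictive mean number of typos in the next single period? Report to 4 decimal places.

5.6739

With a Gamma(shape α, rate β) prior, the Poisson likelihood is conjugate: the posterior is Gamma(α + ΣXᵢ, β + n).
Sum of counts S = 69 over n = 12 pages.
Posterior: Gamma(α+S, β+n) = Gamma(9.3+69, 1.8+12) = Gamma(78.3, 13.8).
The predictive distribution for one future period is NegBinom with mean α/β = 5.6739.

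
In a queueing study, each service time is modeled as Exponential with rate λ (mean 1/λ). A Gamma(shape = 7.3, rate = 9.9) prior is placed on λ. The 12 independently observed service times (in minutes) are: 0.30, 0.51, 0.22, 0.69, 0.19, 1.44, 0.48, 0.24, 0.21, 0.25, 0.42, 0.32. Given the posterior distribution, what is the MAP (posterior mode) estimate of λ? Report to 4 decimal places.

With a Gamma(shape α, rate β) prior on the exponential rate λ, the posterior after n observations with total T = Σxᵢ is Gamma(α+n, β+T).
Sum of observations T = 5.27 minutes; n = 12.
Posterior: Gamma(7.3+12, 9.9+5.27) = Gamma(19.3, 15.17).
Mode = (α−1)/β = 1.2063.

1.2063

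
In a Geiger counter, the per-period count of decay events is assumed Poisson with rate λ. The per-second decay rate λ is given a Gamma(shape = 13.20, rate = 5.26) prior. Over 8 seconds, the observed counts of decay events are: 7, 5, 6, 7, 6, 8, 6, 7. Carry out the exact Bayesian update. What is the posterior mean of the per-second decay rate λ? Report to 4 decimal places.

With a Gamma(shape α, rate β) prior, the Poisson likelihood is conjugate: the posterior is Gamma(α + ΣXᵢ, β + n).
Sum of counts S = 52 over n = 8 seconds.
Posterior: Gamma(α+S, β+n) = Gamma(13.20+52, 5.26+8) = Gamma(65.20, 13.26).
Posterior mean = α/β = 65.20/13.26 = 4.9170.

4.9170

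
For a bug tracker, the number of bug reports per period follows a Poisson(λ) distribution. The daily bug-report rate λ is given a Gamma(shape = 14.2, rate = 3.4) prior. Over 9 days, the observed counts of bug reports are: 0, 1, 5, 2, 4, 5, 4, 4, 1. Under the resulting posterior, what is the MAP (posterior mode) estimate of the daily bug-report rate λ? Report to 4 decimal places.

3.1613

With a Gamma(shape α, rate β) prior, the Poisson likelihood is conjugate: the posterior is Gamma(α + ΣXᵢ, β + n).
Sum of counts S = 26 over n = 9 days.
Posterior: Gamma(α+S, β+n) = Gamma(14.2+26, 3.4+9) = Gamma(40.2, 12.4).
Mode of Gamma(α,β) for α≥1 is (α−1)/β = 39.2/12.4 = 3.1613.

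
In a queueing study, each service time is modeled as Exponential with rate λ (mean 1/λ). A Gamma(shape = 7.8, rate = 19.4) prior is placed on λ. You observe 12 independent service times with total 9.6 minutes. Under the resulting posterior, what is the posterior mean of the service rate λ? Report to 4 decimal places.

0.6828

With a Gamma(shape α, rate β) prior on the exponential rate λ, the posterior after n observations with total T = Σxᵢ is Gamma(α+n, β+T).
Posterior: Gamma(7.8+12, 19.4+9.6) = Gamma(19.8, 29.0).
Posterior mean of λ = α/β = 19.8/29.0 = 0.6828.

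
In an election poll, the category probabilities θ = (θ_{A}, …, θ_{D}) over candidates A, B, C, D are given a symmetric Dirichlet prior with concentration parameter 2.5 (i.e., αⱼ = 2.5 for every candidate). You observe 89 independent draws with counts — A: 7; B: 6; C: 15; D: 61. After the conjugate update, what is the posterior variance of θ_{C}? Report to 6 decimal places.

0.001455

The Dirichlet prior is conjugate to the Multinomial likelihood: each posterior αⱼ = prior αⱼ + observed count nⱼ.
Posterior concentration: (9.5, 8.5, 17.5, 63.5), total = 99.0.
Var[θ_j] = α_j(Σα−α_j)/((Σα)²(Σα+1)) = 17.5·81.5/(99.0²·100.0) = 0.001455.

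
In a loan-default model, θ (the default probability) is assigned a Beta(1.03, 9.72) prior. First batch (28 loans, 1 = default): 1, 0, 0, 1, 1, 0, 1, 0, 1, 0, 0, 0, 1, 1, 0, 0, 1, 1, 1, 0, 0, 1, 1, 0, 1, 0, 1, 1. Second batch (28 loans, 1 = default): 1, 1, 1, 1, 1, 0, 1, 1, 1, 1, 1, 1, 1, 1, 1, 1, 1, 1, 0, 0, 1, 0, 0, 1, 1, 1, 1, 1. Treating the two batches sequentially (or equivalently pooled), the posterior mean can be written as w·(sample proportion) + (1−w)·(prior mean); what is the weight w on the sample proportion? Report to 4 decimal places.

0.8390

The Beta prior is conjugate to a Binomial/Bernoulli likelihood; the update adds successes to α and failures to β.
Total number of loans: n = 28 + 28 = 56.
Posterior mean = (α₀+k)/(α₀+β₀+n) = [n/(α₀+β₀+n)]·(k/n) + [(α₀+β₀)/(α₀+β₀+n)]·α₀/(α₀+β₀), so only n and the prior enter the weight.
The weight on the data is w = n/(α₀+β₀+n) = 56/(1.03+9.72+56) = 56/66.75 = 0.8390.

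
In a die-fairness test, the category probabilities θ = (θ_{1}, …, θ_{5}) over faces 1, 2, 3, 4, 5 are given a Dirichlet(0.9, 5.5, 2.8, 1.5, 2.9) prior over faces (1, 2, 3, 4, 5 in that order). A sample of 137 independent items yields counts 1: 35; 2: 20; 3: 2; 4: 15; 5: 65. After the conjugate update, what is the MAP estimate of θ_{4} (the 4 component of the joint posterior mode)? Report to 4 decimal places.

0.1065

The Dirichlet prior is conjugate to the Multinomial likelihood: each posterior αⱼ = prior αⱼ + observed count nⱼ.
Posterior concentration: (35.9, 25.5, 4.8, 16.5, 67.9), total = 150.6.
Joint mode component: (α_{4}−1)/(Σα−K) = 15.5/145.6 = 0.1065.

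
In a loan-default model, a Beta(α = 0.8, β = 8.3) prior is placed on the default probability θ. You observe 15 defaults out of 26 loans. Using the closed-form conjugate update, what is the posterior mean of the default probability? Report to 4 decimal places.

The Beta prior is conjugate to a Binomial/Bernoulli likelihood; the update adds successes to α and failures to β.
Posterior: Beta(α+k, β+n−k) = Beta(0.8+15, 8.3+11) = Beta(15.8, 19.3).
Posterior mean = α/(α+β) = 15.8/35.1 = 0.4501.

0.4501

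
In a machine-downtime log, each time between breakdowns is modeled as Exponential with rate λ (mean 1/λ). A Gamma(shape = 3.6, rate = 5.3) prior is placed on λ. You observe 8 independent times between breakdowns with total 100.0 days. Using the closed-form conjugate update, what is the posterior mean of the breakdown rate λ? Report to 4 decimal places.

0.1102

With a Gamma(shape α, rate β) prior on the exponential rate λ, the posterior after n observations with total T = Σxᵢ is Gamma(α+n, β+T).
Posterior: Gamma(3.6+8, 5.3+100.0) = Gamma(11.6, 105.3).
Posterior mean of λ = α/β = 11.6/105.3 = 0.1102.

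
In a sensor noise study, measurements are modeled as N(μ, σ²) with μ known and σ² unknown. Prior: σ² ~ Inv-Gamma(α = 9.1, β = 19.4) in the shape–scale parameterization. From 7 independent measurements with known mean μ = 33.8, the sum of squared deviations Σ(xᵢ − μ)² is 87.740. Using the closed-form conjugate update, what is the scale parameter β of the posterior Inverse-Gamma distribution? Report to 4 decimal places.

With known mean μ and an Inverse-Gamma(α, β) prior on σ², the Normal likelihood is conjugate: posterior is Inv-Gamma(α + n/2, β + Σ(xᵢ−μ)²/2).
Posterior: Inv-Gamma(9.1 + 7/2, 19.4 + 87.740/2) = Inv-Gamma(12.60, 63.2700).
Posterior β = 63.2700.

63.2700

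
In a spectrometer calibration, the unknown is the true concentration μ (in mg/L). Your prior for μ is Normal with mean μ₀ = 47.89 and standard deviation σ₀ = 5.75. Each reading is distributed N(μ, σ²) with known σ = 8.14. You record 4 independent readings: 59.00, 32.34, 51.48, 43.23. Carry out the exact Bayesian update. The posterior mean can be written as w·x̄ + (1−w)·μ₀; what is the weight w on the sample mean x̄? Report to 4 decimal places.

For Normal data with known variance σ², a Normal(μ₀, σ₀²) prior on μ is conjugate. Posterior precision = 1/σ₀² + n/σ²; posterior mean is the precision-weighted average of μ₀ and x̄.
σ₀² = 5.75² = 33.0625, σ² = 8.14² = 66.2596. Prior precision 1/σ₀² = 1/33.0625; data precision n/σ² = 4/66.2596.
w = (n/σ²)/(1/σ₀² + n/σ²) = n·σ₀²/(σ² + n·σ₀²) = 4·33.0625/(66.2596 + 4·33.0625) = 132.25/198.5096 = 0.6662.

0.6662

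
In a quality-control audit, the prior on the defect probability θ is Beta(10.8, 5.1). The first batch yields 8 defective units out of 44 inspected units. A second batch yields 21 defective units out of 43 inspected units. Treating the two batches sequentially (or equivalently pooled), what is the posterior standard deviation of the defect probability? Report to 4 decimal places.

0.0478

The Beta prior is conjugate to a Binomial/Bernoulli likelihood; the update adds successes to α and failures to β.
After batch 1: Beta(10.8+8, 5.1+36) = Beta(18.8, 41.1).
After batch 2: Beta(18.8+21, 41.1+22) = Beta(39.8, 63.1).
Var = αβ/((α+β)²(α+β+1)) = 39.8·63.1/(102.9²·103.9) = 0.00228279; SD = √0.00228279 = 0.0478.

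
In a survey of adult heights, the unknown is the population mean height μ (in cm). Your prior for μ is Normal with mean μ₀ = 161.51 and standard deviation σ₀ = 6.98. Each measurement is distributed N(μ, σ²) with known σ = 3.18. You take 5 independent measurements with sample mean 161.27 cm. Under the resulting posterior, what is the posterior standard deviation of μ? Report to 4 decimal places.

1.3935

For Normal data with known variance σ², a Normal(μ₀, σ₀²) prior on μ is conjugate. Posterior precision = 1/σ₀² + n/σ²; posterior mean is the precision-weighted average of μ₀ and x̄.
σ₀² = 6.98² = 48.7204, σ² = 3.18² = 10.1124; σ² + n·σ₀² = 10.1124 + 5·48.7204 = 253.7144.
Posterior precision = 1/σ₀² + n/σ² = 1/48.7204 + 5/10.1124 = (σ² + n·σ₀²)/(σ₀²σ²) = 253.7144/(48.7204·10.1124); posterior variance σₙ² = σ₀²σ²/(σ² + n·σ₀²) = 48.7204·10.1124/253.7144 = 1.941869.
Posterior SD = √σₙ² = √(48.7204·10.1124/253.7144) = 1.3935.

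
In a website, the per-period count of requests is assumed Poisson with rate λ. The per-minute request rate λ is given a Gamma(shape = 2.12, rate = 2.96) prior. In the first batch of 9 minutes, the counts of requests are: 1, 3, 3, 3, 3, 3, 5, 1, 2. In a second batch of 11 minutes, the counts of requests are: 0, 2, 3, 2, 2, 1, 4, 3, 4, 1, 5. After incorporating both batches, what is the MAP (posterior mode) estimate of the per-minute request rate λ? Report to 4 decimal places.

With a Gamma(shape α, rate β) prior, the Poisson likelihood is conjugate: the posterior is Gamma(α + ΣXᵢ, β + n).
Batch 1: sum of counts S = 24 over n = 9 minutes.
After batch 1: Gamma(α+S, β+n) = Gamma(2.12+24, 2.96+9) = Gamma(26.12, 11.96).
Batch 2: sum of counts S = 27 over n = 11 minutes.
After batch 2: Gamma(α+S, β+n) = Gamma(26.12+27, 11.96+11) = Gamma(53.12, 22.96).
Mode of Gamma(α,β) for α≥1 is (α−1)/β = 52.12/22.96 = 2.2700.

2.2700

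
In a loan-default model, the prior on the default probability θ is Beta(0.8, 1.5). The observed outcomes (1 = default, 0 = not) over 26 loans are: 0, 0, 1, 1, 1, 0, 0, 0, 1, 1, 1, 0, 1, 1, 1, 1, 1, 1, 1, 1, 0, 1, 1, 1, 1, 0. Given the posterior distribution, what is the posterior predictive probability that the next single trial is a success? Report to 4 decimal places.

The Beta prior is conjugate to a Binomial/Bernoulli likelihood; the update adds successes to α and failures to β.
Posterior: Beta(α+k, β+n−k) = Beta(0.8+18, 1.5+8) = Beta(18.8, 9.5).
For a single future Bernoulli trial, P(success | data) = α/(α+β) = 0.6643.

0.6643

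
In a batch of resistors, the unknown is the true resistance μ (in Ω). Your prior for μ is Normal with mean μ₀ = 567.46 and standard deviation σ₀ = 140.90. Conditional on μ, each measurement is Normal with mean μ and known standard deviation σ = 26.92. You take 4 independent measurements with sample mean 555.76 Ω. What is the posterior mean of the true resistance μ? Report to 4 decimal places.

For Normal data with known variance σ², a Normal(μ₀, σ₀²) prior on μ is conjugate. Posterior precision = 1/σ₀² + n/σ²; posterior mean is the precision-weighted average of μ₀ and x̄.
n·x̄ = 4·555.76 = 2223.04.
σ₀² = 140.90² = 19852.81, σ² = 26.92² = 724.6864; σ² + n·σ₀² = 724.6864 + 4·19852.81 = 80135.9264.
Posterior mean = (μ₀/σ₀² + n·x̄/σ²)/(1/σ₀² + n/σ²) = (σ²·μ₀ + σ₀²·n·x̄)/(σ² + n·σ₀²) = (724.6864·567.46 + 19852.81·2223.04)/80135.9264 = 44544821.286944/80135.9264 = 555.8658.

555.8658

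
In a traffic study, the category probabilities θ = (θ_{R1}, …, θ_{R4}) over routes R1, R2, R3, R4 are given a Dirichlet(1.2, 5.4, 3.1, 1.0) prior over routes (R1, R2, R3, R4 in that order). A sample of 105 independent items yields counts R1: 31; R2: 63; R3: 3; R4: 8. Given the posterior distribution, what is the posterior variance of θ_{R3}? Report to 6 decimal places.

0.000428

The Dirichlet prior is conjugate to the Multinomial likelihood: each posterior αⱼ = prior αⱼ + observed count nⱼ.
Posterior concentration: (32.2, 68.4, 6.1, 9.0), total = 115.7.
Var[θ_j] = α_j(Σα−α_j)/((Σα)²(Σα+1)) = 6.1·109.6/(115.7²·116.7) = 0.000428.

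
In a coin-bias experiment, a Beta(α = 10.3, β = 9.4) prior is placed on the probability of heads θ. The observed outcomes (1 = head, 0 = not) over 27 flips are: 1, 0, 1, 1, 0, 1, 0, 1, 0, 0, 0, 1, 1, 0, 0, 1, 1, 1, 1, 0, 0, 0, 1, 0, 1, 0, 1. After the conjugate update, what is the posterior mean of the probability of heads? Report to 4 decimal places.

The Beta prior is conjugate to a Binomial/Bernoulli likelihood; the update adds successes to α and failures to β.
Posterior: Beta(α+k, β+n−k) = Beta(10.3+14, 9.4+13) = Beta(24.3, 22.4).
Posterior mean = α/(α+β) = 24.3/46.7 = 0.5203.

0.5203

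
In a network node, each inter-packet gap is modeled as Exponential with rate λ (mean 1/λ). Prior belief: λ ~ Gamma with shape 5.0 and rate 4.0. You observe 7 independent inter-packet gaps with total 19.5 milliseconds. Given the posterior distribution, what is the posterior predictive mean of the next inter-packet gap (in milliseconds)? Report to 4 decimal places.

2.1364

With a Gamma(shape α, rate β) prior on the exponential rate λ, the posterior after n observations with total T = Σxᵢ is Gamma(α+n, β+T).
Posterior: Gamma(5.0+7, 4.0+19.5) = Gamma(12.0, 23.5).
The predictive distribution for the next observation is Lomax; its mean is β/(α−1) = 23.5/11.0 = 2.1364.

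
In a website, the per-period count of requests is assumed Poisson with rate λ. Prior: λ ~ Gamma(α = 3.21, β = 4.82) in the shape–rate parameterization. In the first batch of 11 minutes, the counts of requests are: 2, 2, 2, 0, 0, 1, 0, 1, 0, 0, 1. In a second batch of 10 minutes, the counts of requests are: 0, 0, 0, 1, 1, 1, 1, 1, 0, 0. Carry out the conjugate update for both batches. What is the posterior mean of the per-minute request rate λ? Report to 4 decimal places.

With a Gamma(shape α, rate β) prior, the Poisson likelihood is conjugate: the posterior is Gamma(α + ΣXᵢ, β + n).
Batch 1: sum of counts S = 9 over n = 11 minutes.
After batch 1: Gamma(α+S, β+n) = Gamma(3.21+9, 4.82+11) = Gamma(12.21, 15.82).
Batch 2: sum of counts S = 5 over n = 10 minutes.
After batch 2: Gamma(α+S, β+n) = Gamma(12.21+5, 15.82+10) = Gamma(17.21, 25.82).
Posterior mean = α/β = 17.21/25.82 = 0.6665.

0.6665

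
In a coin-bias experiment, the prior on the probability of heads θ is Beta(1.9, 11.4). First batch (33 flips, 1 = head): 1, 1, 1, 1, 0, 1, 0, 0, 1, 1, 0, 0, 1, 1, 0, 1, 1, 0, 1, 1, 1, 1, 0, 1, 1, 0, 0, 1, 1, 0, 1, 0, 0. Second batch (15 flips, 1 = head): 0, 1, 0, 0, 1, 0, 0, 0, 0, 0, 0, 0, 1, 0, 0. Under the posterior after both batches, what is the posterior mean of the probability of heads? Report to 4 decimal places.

0.4062

The Beta prior is conjugate to a Binomial/Bernoulli likelihood; the update adds successes to α and failures to β.
After batch 1: Beta(1.9+20, 11.4+13) = Beta(21.9, 24.4).
After batch 2: Beta(21.9+3, 24.4+12) = Beta(24.9, 36.4).
Posterior mean = α/(α+β) = 24.9/61.3 = 0.4062.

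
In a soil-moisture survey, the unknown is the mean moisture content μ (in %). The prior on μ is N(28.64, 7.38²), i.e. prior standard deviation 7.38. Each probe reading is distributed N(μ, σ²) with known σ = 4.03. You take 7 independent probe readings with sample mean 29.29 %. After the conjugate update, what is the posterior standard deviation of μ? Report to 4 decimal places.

1.4918

For Normal data with known variance σ², a Normal(μ₀, σ₀²) prior on μ is conjugate. Posterior precision = 1/σ₀² + n/σ²; posterior mean is the precision-weighted average of μ₀ and x̄.
σ₀² = 7.38² = 54.4644, σ² = 4.03² = 16.2409; σ² + n·σ₀² = 16.2409 + 7·54.4644 = 397.4917.
Posterior precision = 1/σ₀² + n/σ² = 1/54.4644 + 7/16.2409 = (σ² + n·σ₀²)/(σ₀²σ²) = 397.4917/(54.4644·16.2409); posterior variance σₙ² = σ₀²σ²/(σ² + n·σ₀²) = 54.4644·16.2409/397.4917 = 2.225332.
Posterior SD = √σₙ² = √(54.4644·16.2409/397.4917) = 1.4918.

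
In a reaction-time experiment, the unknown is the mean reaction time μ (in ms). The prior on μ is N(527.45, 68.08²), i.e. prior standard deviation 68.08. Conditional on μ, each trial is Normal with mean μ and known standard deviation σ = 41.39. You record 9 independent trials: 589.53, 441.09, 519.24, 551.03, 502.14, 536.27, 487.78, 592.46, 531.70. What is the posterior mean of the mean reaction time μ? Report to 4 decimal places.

For Normal data with known variance σ², a Normal(μ₀, σ₀²) prior on μ is conjugate. Posterior precision = 1/σ₀² + n/σ²; posterior mean is the precision-weighted average of μ₀ and x̄.
Σxᵢ = 589.53 + 441.09 + 519.24 + 551.03 + 502.14 + 536.27 + 487.78 + 592.46 + 531.70 = 4751.24, so n·x̄ = 4751.24.
σ₀² = 68.08² = 4634.8864, σ² = 41.39² = 1713.1321; σ² + n·σ₀² = 1713.1321 + 9·4634.8864 = 43427.1097.
Posterior mean = (μ₀/σ₀² + n·x̄/σ²)/(1/σ₀² + n/σ²) = (σ²·μ₀ + σ₀²·n·x̄)/(σ² + n·σ₀²) = (1713.1321·527.45 + 4634.8864·4751.24)/43427.1097 = 22925049.185281/43427.1097 = 527.8972.

527.8972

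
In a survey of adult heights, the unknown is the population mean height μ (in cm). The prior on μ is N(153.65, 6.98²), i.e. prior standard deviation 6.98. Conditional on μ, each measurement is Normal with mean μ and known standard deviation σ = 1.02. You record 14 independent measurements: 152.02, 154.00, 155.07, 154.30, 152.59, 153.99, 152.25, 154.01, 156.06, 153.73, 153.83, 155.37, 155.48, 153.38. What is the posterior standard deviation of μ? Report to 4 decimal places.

0.2724

For Normal data with known variance σ², a Normal(μ₀, σ₀²) prior on μ is conjugate. Posterior precision = 1/σ₀² + n/σ²; posterior mean is the precision-weighted average of μ₀ and x̄.
σ₀² = 6.98² = 48.7204, σ² = 1.02² = 1.0404; σ² + n·σ₀² = 1.0404 + 14·48.7204 = 683.126.
Posterior precision = 1/σ₀² + n/σ² = 1/48.7204 + 14/1.0404 = (σ² + n·σ₀²)/(σ₀²σ²) = 683.126/(48.7204·1.0404); posterior variance σₙ² = σ₀²σ²/(σ² + n·σ₀²) = 48.7204·1.0404/683.126 = 0.074201.
Posterior SD = √σₙ² = √(48.7204·1.0404/683.126) = 0.2724.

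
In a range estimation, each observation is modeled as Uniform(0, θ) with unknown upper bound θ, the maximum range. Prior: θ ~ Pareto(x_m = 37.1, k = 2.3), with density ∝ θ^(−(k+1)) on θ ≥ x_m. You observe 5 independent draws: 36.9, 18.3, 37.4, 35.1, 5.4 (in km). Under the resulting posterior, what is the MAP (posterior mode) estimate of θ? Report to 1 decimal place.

37.4

A Pareto(scale x_m, shape k) prior on the upper bound θ of Uniform(0, θ) is conjugate: posterior is Pareto(max(x_m, max xᵢ), k + n).
Sample maximum = 37.4; prior scale x_m = 37.1 → posterior scale = max = 37.4.
Posterior shape = 2.3 + 5 = 7.3.
The Pareto density is decreasing on [x_m, ∞), so the mode is x_m = 37.4.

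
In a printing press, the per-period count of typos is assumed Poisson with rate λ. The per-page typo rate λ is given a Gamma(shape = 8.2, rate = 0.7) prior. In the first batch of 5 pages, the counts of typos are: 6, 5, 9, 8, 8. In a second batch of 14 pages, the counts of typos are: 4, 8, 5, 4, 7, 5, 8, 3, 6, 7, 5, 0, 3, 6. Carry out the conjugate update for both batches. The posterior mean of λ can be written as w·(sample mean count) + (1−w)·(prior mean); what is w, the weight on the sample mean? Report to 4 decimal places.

0.9645

With a Gamma(shape α, rate β) prior, the Poisson likelihood is conjugate: the posterior is Gamma(α + ΣXᵢ, β + n).
Total number of pages: n = 5 + 14 = 19.
Posterior mean = (α₀+S)/(β₀+n) = [n/(β₀+n)]·(S/n) + [β₀/(β₀+n)]·(α₀/β₀), so only n and β₀ enter the weight.
Weight on data w = n/(β₀+n) = 19/(0.7+19) = 19/19.7 = 0.9645.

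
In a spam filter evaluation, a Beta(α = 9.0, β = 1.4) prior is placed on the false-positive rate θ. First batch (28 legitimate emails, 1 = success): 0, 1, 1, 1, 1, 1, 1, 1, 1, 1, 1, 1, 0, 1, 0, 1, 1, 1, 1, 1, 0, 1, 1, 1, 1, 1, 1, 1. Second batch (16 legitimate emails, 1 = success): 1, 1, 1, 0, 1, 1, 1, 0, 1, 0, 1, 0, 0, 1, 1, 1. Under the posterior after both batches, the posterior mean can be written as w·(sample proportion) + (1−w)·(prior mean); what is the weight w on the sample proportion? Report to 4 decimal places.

The Beta prior is conjugate to a Binomial/Bernoulli likelihood; the update adds successes to α and failures to β.
Total number of legitimate emails: n = 28 + 16 = 44.
Posterior mean = (α₀+k)/(α₀+β₀+n) = [n/(α₀+β₀+n)]·(k/n) + [(α₀+β₀)/(α₀+β₀+n)]·α₀/(α₀+β₀), so only n and the prior enter the weight.
The weight on the data is w = n/(α₀+β₀+n) = 44/(9.0+1.4+44) = 44/54.4 = 0.8088.

0.8088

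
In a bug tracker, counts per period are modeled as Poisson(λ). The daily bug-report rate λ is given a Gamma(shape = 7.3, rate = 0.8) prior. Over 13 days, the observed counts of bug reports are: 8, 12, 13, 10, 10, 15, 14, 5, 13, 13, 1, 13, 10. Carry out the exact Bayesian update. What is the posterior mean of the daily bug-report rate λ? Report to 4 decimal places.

With a Gamma(shape α, rate β) prior, the Poisson likelihood is conjugate: the posterior is Gamma(α + ΣXᵢ, β + n).
Sum of counts S = 137 over n = 13 days.
Posterior: Gamma(α+S, β+n) = Gamma(7.3+137, 0.8+13) = Gamma(144.3, 13.8).
Posterior mean = α/β = 144.3/13.8 = 10.4565.

10.4565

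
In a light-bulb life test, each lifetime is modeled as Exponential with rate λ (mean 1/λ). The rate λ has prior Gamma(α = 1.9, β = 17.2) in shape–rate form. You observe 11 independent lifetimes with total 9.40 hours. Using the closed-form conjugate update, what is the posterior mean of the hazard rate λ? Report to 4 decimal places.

0.4850

With a Gamma(shape α, rate β) prior on the exponential rate λ, the posterior after n observations with total T = Σxᵢ is Gamma(α+n, β+T).
Posterior: Gamma(1.9+11, 17.2+9.40) = Gamma(12.9, 26.60).
Posterior mean of λ = α/β = 12.9/26.60 = 0.4850.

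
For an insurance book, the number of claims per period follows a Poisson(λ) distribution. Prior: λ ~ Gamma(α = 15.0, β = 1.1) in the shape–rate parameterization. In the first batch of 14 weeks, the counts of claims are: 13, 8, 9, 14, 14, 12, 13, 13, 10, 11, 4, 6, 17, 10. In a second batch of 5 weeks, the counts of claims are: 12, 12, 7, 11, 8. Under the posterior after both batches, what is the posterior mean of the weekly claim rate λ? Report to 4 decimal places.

10.8955

With a Gamma(shape α, rate β) prior, the Poisson likelihood is conjugate: the posterior is Gamma(α + ΣXᵢ, β + n).
Batch 1: sum of counts S = 154 over n = 14 weeks.
After batch 1: Gamma(α+S, β+n) = Gamma(15.0+154, 1.1+14) = Gamma(169.0, 15.1).
Batch 2: sum of counts S = 50 over n = 5 weeks.
After batch 2: Gamma(α+S, β+n) = Gamma(169.0+50, 15.1+5) = Gamma(219.0, 20.1).
Posterior mean = α/β = 219.0/20.1 = 10.8955.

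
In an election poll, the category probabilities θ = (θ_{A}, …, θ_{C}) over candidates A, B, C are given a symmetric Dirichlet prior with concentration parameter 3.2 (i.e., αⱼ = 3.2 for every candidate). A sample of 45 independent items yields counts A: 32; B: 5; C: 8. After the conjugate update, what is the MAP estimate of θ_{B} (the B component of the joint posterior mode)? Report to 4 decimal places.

The Dirichlet prior is conjugate to the Multinomial likelihood: each posterior αⱼ = prior αⱼ + observed count nⱼ.
Posterior concentration: (35.2, 8.2, 11.2), total = 54.6.
Joint mode component: (α_{B}−1)/(Σα−K) = 7.2/51.6 = 0.1395.

0.1395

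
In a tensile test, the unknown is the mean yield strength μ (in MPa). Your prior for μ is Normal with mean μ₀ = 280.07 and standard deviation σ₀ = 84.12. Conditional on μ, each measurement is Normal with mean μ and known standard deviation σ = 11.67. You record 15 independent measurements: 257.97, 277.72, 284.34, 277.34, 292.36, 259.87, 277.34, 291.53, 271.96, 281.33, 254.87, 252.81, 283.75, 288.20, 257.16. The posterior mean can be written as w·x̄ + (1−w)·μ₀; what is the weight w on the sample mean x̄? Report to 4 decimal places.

For Normal data with known variance σ², a Normal(μ₀, σ₀²) prior on μ is conjugate. Posterior precision = 1/σ₀² + n/σ²; posterior mean is the precision-weighted average of μ₀ and x̄.
σ₀² = 84.12² = 7076.1744, σ² = 11.67² = 136.1889. Prior precision 1/σ₀² = 1/7076.1744; data precision n/σ² = 15/136.1889.
w = (n/σ²)/(1/σ₀² + n/σ²) = n·σ₀²/(σ² + n·σ₀²) = 15·7076.1744/(136.1889 + 15·7076.1744) = 106142.616/106278.8049 = 0.9987.

0.9987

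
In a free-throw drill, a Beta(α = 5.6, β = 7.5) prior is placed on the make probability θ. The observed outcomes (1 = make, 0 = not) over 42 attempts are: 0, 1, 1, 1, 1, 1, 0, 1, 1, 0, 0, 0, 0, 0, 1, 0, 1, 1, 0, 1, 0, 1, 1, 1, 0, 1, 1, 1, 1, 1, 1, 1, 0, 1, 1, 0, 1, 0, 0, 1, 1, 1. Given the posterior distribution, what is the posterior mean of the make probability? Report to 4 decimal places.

The Beta prior is conjugate to a Binomial/Bernoulli likelihood; the update adds successes to α and failures to β.
Posterior: Beta(α+k, β+n−k) = Beta(5.6+27, 7.5+15) = Beta(32.6, 22.5).
Posterior mean = α/(α+β) = 32.6/55.1 = 0.5917.

0.5917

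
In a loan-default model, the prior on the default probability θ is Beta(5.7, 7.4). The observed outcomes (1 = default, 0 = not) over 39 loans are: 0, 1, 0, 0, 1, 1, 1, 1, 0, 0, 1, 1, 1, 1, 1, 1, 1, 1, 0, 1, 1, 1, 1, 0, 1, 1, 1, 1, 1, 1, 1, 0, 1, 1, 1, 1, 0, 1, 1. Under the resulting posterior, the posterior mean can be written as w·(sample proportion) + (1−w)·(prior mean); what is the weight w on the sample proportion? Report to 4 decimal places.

The Beta prior is conjugate to a Binomial/Bernoulli likelihood; the update adds successes to α and failures to β.
Posterior mean = (α₀+k)/(α₀+β₀+n) = [n/(α₀+β₀+n)]·(k/n) + [(α₀+β₀)/(α₀+β₀+n)]·α₀/(α₀+β₀), so only n and the prior enter the weight.
The weight on the data is w = n/(α₀+β₀+n) = 39/(5.7+7.4+39) = 39/52.1 = 0.7486.

0.7486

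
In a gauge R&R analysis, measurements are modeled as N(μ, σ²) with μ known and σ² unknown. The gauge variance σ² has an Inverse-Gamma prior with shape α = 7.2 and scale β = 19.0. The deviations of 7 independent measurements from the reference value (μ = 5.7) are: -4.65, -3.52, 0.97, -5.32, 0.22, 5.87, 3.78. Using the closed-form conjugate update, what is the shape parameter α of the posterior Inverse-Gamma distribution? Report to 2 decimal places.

With known mean μ and an Inverse-Gamma(α, β) prior on σ², the Normal likelihood is conjugate: posterior is Inv-Gamma(α + n/2, β + Σ(xᵢ−μ)²/2).
Σ(xᵢ−μ)² = (-4.65)² + (-3.52)² + (0.97)² + (-5.32)² + (0.22)² + (5.87)² + (3.78)² = 112.0499.
Posterior: Inv-Gamma(7.2 + 7/2, 19.0 + 112.0499/2) = Inv-Gamma(10.70, 75.02495).
Posterior α = 10.70.

10.70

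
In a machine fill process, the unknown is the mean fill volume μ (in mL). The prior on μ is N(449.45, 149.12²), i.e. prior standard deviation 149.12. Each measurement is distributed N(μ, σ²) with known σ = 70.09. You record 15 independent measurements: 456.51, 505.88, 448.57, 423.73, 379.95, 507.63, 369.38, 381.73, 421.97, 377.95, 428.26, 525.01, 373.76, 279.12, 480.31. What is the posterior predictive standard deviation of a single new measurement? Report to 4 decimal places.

72.3558

For Normal data with known variance σ², a Normal(μ₀, σ₀²) prior on μ is conjugate. Posterior precision = 1/σ₀² + n/σ²; posterior mean is the precision-weighted average of μ₀ and x̄.
σ₀² = 149.12² = 22236.7744, σ² = 70.09² = 4912.6081; σ² + n·σ₀² = 4912.6081 + 15·22236.7744 = 338464.2241.
Posterior precision = 1/σ₀² + n/σ² = 1/22236.7744 + 15/4912.6081 = (σ² + n·σ₀²)/(σ₀²σ²) = 338464.2241/(22236.7744·4912.6081); posterior variance σₙ² = σ₀²σ²/(σ² + n·σ₀²) = 22236.7744·4912.6081/338464.2241 = 322.753633.
Predictive variance for one new observation = σₙ² + σ² = 22236.7744·4912.6081/338464.2241 + 4912.6081 = σ²·(σ₀² + 338464.2241)/338464.2241 = 4912.6081·360700.9985/338464.2241 = 5235.361733; SD = √(4912.6081·360700.9985/338464.2241) = 72.3558.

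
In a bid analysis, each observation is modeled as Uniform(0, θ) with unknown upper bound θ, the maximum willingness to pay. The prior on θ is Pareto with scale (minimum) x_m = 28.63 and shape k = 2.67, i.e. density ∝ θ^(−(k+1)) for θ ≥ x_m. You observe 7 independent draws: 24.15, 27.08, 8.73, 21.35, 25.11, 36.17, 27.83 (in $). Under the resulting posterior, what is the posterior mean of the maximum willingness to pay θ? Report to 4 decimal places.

A Pareto(scale x_m, shape k) prior on the upper bound θ of Uniform(0, θ) is conjugate: posterior is Pareto(max(x_m, max xᵢ), k + n).
Sample maximum = 36.17; prior scale x_m = 28.63 → posterior scale = max = 36.17.
Posterior shape = 2.67 + 7 = 9.67.
E[θ|data] = k·x_m/(k−1) = 9.67·36.17/8.67 = 40.3419.

40.3419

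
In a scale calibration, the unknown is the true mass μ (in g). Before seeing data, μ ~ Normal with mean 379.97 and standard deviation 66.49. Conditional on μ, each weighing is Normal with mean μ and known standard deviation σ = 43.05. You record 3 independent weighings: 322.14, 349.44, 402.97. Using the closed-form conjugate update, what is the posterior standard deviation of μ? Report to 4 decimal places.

For Normal data with known variance σ², a Normal(μ₀, σ₀²) prior on μ is conjugate. Posterior precision = 1/σ₀² + n/σ²; posterior mean is the precision-weighted average of μ₀ and x̄.
σ₀² = 66.49² = 4420.9201, σ² = 43.05² = 1853.3025; σ² + n·σ₀² = 1853.3025 + 3·4420.9201 = 15116.0628.
Posterior precision = 1/σ₀² + n/σ² = 1/4420.9201 + 3/1853.3025 = (σ² + n·σ₀²)/(σ₀²σ²) = 15116.0628/(4420.9201·1853.3025); posterior variance σₙ² = σ₀²σ²/(σ² + n·σ₀²) = 4420.9201·1853.3025/15116.0628 = 542.026213.
Posterior SD = √σₙ² = √(4420.9201·1853.3025/15116.0628) = 23.2815.

23.2815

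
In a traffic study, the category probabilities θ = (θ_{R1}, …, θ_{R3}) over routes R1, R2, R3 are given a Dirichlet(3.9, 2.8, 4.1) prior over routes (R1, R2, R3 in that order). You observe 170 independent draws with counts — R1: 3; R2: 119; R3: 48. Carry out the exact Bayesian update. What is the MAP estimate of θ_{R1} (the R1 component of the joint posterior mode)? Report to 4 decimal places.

The Dirichlet prior is conjugate to the Multinomial likelihood: each posterior αⱼ = prior αⱼ + observed count nⱼ.
Posterior concentration: (6.9, 121.8, 52.1), total = 180.8.
Joint mode component: (α_{R1}−1)/(Σα−K) = 5.9/177.8 = 0.0332.

0.0332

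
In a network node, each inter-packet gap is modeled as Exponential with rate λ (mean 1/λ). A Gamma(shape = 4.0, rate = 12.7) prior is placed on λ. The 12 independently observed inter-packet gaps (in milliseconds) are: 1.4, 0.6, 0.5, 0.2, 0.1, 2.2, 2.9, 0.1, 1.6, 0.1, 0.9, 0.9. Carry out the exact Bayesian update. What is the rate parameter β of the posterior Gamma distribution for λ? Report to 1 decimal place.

With a Gamma(shape α, rate β) prior on the exponential rate λ, the posterior after n observations with total T = Σxᵢ is Gamma(α+n, β+T).
Sum of observations T = 11.5 milliseconds; n = 12.
Posterior: Gamma(4.0+12, 12.7+11.5) = Gamma(16.0, 24.2).
Posterior β = 24.2.

24.2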